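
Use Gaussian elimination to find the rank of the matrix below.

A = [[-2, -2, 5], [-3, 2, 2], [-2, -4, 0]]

rank(A) = 3

Row reduction:
R2 <- R2 - (3/2)*R1:  [     0      5  -11/2 ]
R3 <- R3 - (1)*R1:  [  0  -2  -5 ]
R3 <- R3 - (-2/5)*R2:  [     0      0  -36/5 ]
Row echelon form:
[ -2  -2      5 ]
[  0   5  -11/2 ]
[  0   0  -36/5 ]
Nonzero rows / pivot columns: 3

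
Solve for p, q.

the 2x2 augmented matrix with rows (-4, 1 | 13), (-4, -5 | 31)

(-4, -3)

Forward elimination on [A|b]:
R2 <- R2 - (1)*R1:  [  0  -6  18 ]
Row echelon form:
[ -4   1  |  13 ]
[  0  -6  |  18 ]
Back-substitution:
q = (18) / -6 = -3
p = (13 - (1)*(-3)) / -4 = -4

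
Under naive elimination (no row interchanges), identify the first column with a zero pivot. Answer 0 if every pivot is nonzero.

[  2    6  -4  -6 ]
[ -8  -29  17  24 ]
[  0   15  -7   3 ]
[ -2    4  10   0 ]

Naive forward elimination:
R2 <- R2 - (-4)*R1:  [  0  -5   1   0 ]
R4 <- R4 - (-1)*R1:  [  0  10   6  -6 ]
R3 <- R3 - (-3)*R2:  [  0   0  -4   3 ]
R4 <- R4 - (-2)*R2:  [  0   0   8  -6 ]
R4 <- R4 - (-2)*R3:  [ 0  0  0  0 ]
Matrix at this point:
[ 2   6  -4  -6 ]
[ 0  -5   1   0 ]
[ 0   0  -4   3 ]
[ 0   0   0   0 ]
Pivot entry (4,4) in the last row is zero and there are no rows below to swap with -> zero pivot in column 4 (A is singular).

first zero-pivot column = 4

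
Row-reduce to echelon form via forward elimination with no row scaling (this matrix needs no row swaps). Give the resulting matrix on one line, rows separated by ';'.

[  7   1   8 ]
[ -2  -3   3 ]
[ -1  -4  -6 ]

Forward elimination:
R2 <- R2 - (-2/7)*R1:  [     0  -19/7   37/7 ]
R3 <- R3 - (-1/7)*R1:  [     0  -27/7  -34/7 ]
R3 <- R3 - (27/19)*R2:  [       0        0  -235/19 ]
Row echelon form:
[ 7      1        8 ]
[ 0  -19/7     37/7 ]
[ 0      0  -235/19 ]

REF = [7 1 8; 0 -19/7 37/7; 0 0 -235/19]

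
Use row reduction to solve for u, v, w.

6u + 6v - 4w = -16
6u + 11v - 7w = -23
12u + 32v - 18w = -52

Forward elimination on [A|b]:
R2 <- R2 - (1)*R1:  [  0   5  -3  -7 ]
R3 <- R3 - (2)*R1:  [   0   20  -10  -20 ]
R3 <- R3 - (4)*R2:  [ 0  0  2  8 ]
Row echelon form:
[ 6  6  -4  |  -16 ]
[ 0  5  -3  |   -7 ]
[ 0  0   2  |    8 ]
Back-substitution:
w = (8) / 2 = 4
v = (-7 - (-3)*(4)) / 5 = 1
u = (-16 - (6)*(1) - (-4)*(4)) / 6 = -1

(-1, 1, 4)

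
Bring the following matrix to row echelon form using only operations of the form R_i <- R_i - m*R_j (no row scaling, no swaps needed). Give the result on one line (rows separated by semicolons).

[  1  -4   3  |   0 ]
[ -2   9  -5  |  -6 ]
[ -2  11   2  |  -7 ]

Forward elimination:
R2 <- R2 - (-2)*R1:  [  0   1   1  -6 ]
R3 <- R3 - (-2)*R1:  [  0   3   8  -7 ]
R3 <- R3 - (3)*R2:  [  0   0   5  11 ]
Row echelon form:
[ 1  -4  3  |   0 ]
[ 0   1  1  |  -6 ]
[ 0   0  5  |  11 ]

REF = [1 -4 3 0; 0 1 1 -6; 0 0 5 11]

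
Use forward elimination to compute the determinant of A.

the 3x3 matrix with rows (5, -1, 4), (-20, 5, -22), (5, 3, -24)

det(A) = -20

Forward elimination:
R2 <- R2 - (-4)*R1:  [  0   1  -6 ]
R3 <- R3 - (1)*R1:  [   0    4  -28 ]
R3 <- R3 - (4)*R2:  [  0   0  -4 ]
Upper-triangular form:
[ 5  -1   4 ]
[ 0   1  -6 ]
[ 0   0  -4 ]
det(A) = (-1)^0 * (5) * (1) * (-4) = -20  (0 row swaps -> sign +1)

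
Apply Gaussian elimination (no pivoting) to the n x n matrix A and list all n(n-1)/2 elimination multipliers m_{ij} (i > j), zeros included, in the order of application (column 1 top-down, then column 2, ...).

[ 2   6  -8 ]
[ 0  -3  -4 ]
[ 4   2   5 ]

multipliers: 0, 2, 10/3

Forward elimination:
R2: entry in column 1 is already 0 -> m_{21} = 0 (no row operation needed)
R3 <- R3 - (2)*R1:  [   0  -10   21 ]
R3 <- R3 - (10/3)*R2:  [     0      0  103/3 ]
Multipliers (in order of application): m_{21} = 0, m_{31} = 2, m_{32} = 10/3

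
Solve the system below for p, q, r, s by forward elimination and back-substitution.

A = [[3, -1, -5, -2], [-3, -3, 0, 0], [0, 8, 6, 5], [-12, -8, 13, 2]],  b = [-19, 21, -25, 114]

Forward elimination on [A|b]:
R2 <- R2 - (-1)*R1:  [  0  -4  -5  -2   2 ]
R4 <- R4 - (-4)*R1:  [   0  -12   -7   -6   38 ]
R3 <- R3 - (-2)*R2:  [   0    0   -4    1  -21 ]
R4 <- R4 - (3)*R2:  [  0   0   8   0  32 ]
R4 <- R4 - (-2)*R3:  [   0    0    0    2  -10 ]
Row echelon form:
[ 3  -1  -5  -2  |  -19 ]
[ 0  -4  -5  -2  |    2 ]
[ 0   0  -4   1  |  -21 ]
[ 0   0   0   2  |  -10 ]
Back-substitution:
s = (-10) / 2 = -5
r = (-21 - (1)*(-5)) / -4 = 4
q = (2 - (-5)*(4) - (-2)*(-5)) / -4 = -3
p = (-19 - (-1)*(-3) - (-5)*(4) - (-2)*(-5)) / 3 = -4

(-4, -3, 4, -5)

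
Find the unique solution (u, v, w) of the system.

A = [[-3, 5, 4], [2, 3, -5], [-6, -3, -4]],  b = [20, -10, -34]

Forward elimination on [A|b]:
R2 <- R2 - (-2/3)*R1:  [    0  19/3  -7/3  10/3 ]
R3 <- R3 - (2)*R1:  [   0  -13  -12  -74 ]
R3 <- R3 - (-39/19)*R2:  [        0         0   -319/19  -1276/19 ]
Row echelon form:
[ -3     5        4  |        20 ]
[  0  19/3     -7/3  |      10/3 ]
[  0     0  -319/19  |  -1276/19 ]
Back-substitution:
w = (-1276/19) / (-319/19) = 4
v = (10/3 - (-7/3)*(4)) / (19/3) = 2
u = (20 - (5)*(2) - (4)*(4)) / -3 = 2

(2, 2, 4)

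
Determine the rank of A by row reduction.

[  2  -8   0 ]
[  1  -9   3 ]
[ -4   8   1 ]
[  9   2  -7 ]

Row reduction:
R2 <- R2 - (1/2)*R1:  [  0  -5   3 ]
R3 <- R3 - (-2)*R1:  [  0  -8   1 ]
R4 <- R4 - (9/2)*R1:  [  0  38  -7 ]
R3 <- R3 - (8/5)*R2:  [     0      0  -19/5 ]
R4 <- R4 - (-38/5)*R2:  [    0     0  79/5 ]
R4 <- R4 - (-79/19)*R3:  [ 0  0  0 ]
Row echelon form:
[ 2  -8      0 ]
[ 0  -5      3 ]
[ 0   0  -19/5 ]
[ 0   0      0 ]
Nonzero rows / pivot columns: 3

rank(A) = 3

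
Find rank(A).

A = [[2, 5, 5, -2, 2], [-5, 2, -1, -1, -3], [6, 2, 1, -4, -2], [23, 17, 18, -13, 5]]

rank(A) = 3

Row reduction:
R2 <- R2 - (-5/2)*R1:  [    0  29/2  23/2    -6     2 ]
R3 <- R3 - (3)*R1:  [   0  -13  -14    2   -8 ]
R4 <- R4 - (23/2)*R1:  [     0  -81/2  -79/2     10    -18 ]
R3 <- R3 - (-26/29)*R2:  [       0        0  -107/29   -98/29  -180/29 ]
R4 <- R4 - (-81/29)*R2:  [       0        0  -214/29  -196/29  -360/29 ]
R4 <- R4 - (2)*R3:  [ 0  0  0  0  0 ]
Row echelon form:
[ 2     5        5      -2        2 ]
[ 0  29/2     23/2      -6        2 ]
[ 0     0  -107/29  -98/29  -180/29 ]
[ 0     0        0       0        0 ]
Nonzero rows / pivot columns: 3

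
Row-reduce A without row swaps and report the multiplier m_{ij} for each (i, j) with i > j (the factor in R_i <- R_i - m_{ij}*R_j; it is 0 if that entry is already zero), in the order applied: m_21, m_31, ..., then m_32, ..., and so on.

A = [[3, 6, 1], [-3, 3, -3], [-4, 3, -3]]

multipliers: -1, -4/3, 11/9

Forward elimination:
R2 <- R2 - (-1)*R1:  [  0   9  -2 ]
R3 <- R3 - (-4/3)*R1:  [    0    11  -5/3 ]
R3 <- R3 - (11/9)*R2:  [   0    0  7/9 ]
Multipliers (in order of application): m_{21} = -1, m_{31} = -4/3, m_{32} = 11/9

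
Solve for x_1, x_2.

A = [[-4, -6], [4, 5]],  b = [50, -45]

(-5, -5)

Forward elimination on [A|b]:
R2 <- R2 - (-1)*R1:  [  0  -1   5 ]
Row echelon form:
[ -4  -6  |  50 ]
[  0  -1  |   5 ]
Back-substitution:
x_2 = (5) / -1 = -5
x_1 = (50 - (-6)*(-5)) / -4 = -5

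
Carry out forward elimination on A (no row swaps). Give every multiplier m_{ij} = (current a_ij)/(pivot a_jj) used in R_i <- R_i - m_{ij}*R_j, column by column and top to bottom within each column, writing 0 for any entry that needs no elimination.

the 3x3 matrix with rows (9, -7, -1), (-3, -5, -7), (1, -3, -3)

multipliers: -1/3, 1/9, 10/33

Forward elimination:
R2 <- R2 - (-1/3)*R1:  [     0  -22/3  -22/3 ]
R3 <- R3 - (1/9)*R1:  [     0  -20/9  -26/9 ]
R3 <- R3 - (10/33)*R2:  [    0     0  -2/3 ]
Multipliers (in order of application): m_{21} = -1/3, m_{31} = 1/9, m_{32} = 10/33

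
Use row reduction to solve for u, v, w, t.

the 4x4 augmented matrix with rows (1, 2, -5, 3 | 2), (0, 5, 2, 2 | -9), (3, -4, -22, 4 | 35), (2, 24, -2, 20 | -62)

(5, 1, -2, -5)

Forward elimination on [A|b]:
R3 <- R3 - (3)*R1:  [   0  -10   -7   -5   29 ]
R4 <- R4 - (2)*R1:  [   0   20    8   14  -66 ]
R3 <- R3 - (-2)*R2:  [  0   0  -3  -1  11 ]
R4 <- R4 - (4)*R2:  [   0    0    0    6  -30 ]
Row echelon form:
[ 1  2  -5   3  |    2 ]
[ 0  5   2   2  |   -9 ]
[ 0  0  -3  -1  |   11 ]
[ 0  0   0   6  |  -30 ]
Back-substitution:
t = (-30) / 6 = -5
w = (11 - (-1)*(-5)) / -3 = -2
v = (-9 - (2)*(-2) - (2)*(-5)) / 5 = 1
u = (2 - (2)*(1) - (-5)*(-2) - (3)*(-5)) / 1 = 5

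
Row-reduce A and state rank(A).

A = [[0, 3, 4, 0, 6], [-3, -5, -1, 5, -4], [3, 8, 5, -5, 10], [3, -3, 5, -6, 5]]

Row reduction:
R1 <-> R2   (pivot in column 1 was zero)
[ -3  -5  -1   5  -4 ]
[  0   3   4   0   6 ]
[  3   8   5  -5  10 ]
[  3  -3   5  -6   5 ]
R3 <- R3 - (-1)*R1:  [ 0  3  4  0  6 ]
R4 <- R4 - (-1)*R1:  [  0  -8   4  -1   1 ]
R3 <- R3 - (1)*R2:  [ 0  0  0  0  0 ]
R4 <- R4 - (-8/3)*R2:  [    0     0  44/3    -1    17 ]
R3 <-> R4   (pivot in column 3 was zero)
[ -3  -5    -1   5  -4 ]
[  0   3     4   0   6 ]
[  0   0  44/3  -1  17 ]
[  0   0     0   0   0 ]
Row echelon form:
[ -3  -5    -1   5  -4 ]
[  0   3     4   0   6 ]
[  0   0  44/3  -1  17 ]
[  0   0     0   0   0 ]
Nonzero rows / pivot columns: 3

rank(A) = 3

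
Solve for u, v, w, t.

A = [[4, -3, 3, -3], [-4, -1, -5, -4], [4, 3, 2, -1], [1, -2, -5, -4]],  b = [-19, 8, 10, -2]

(-1, 5, -1, -1)

Forward elimination on [A|b]:
R2 <- R2 - (-1)*R1:  [   0   -4   -2   -7  -11 ]
R3 <- R3 - (1)*R1:  [  0   6  -1   2  29 ]
R4 <- R4 - (1/4)*R1:  [     0   -5/4  -23/4  -13/4   11/4 ]
R3 <- R3 - (-3/2)*R2:  [     0      0     -4  -17/2   25/2 ]
R4 <- R4 - (5/16)*R2:  [      0       0   -41/8  -17/16   99/16 ]
R4 <- R4 - (41/32)*R3:  [       0        0        0   629/64  -629/64 ]
Row echelon form:
[ 4  -3   3      -3  |      -19 ]
[ 0  -4  -2      -7  |      -11 ]
[ 0   0  -4   -17/2  |     25/2 ]
[ 0   0   0  629/64  |  -629/64 ]
Back-substitution:
t = (-629/64) / (629/64) = -1
w = (25/2 - (-17/2)*(-1)) / -4 = -1
v = (-11 - (-2)*(-1) - (-7)*(-1)) / -4 = 5
u = (-19 - (-3)*(5) - (3)*(-1) - (-3)*(-1)) / 4 = -1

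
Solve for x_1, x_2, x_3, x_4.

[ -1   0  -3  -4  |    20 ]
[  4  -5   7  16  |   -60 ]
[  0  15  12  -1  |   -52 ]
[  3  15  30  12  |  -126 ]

(3, -3, -1, -5)

Forward elimination on [A|b]:
R2 <- R2 - (-4)*R1:  [  0  -5  -5   0  20 ]
R4 <- R4 - (-3)*R1:  [   0   15   21    0  -66 ]
R3 <- R3 - (-3)*R2:  [  0   0  -3  -1   8 ]
R4 <- R4 - (-3)*R2:  [  0   0   6   0  -6 ]
R4 <- R4 - (-2)*R3:  [  0   0   0  -2  10 ]
Row echelon form:
[ -1   0  -3  -4  |  20 ]
[  0  -5  -5   0  |  20 ]
[  0   0  -3  -1  |   8 ]
[  0   0   0  -2  |  10 ]
Back-substitution:
x_4 = (10) / -2 = -5
x_3 = (8 - (-1)*(-5)) / -3 = -1
x_2 = (20 - (-5)*(-1)) / -5 = -3
x_1 = (20 - (-3)*(-1) - (-4)*(-5)) / -1 = 3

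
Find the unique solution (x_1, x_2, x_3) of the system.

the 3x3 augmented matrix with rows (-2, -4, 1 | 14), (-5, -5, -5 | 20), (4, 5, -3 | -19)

(-1, -3, 0)

Forward elimination on [A|b]:
R2 <- R2 - (5/2)*R1:  [     0      5  -15/2    -15 ]
R3 <- R3 - (-2)*R1:  [  0  -3  -1   9 ]
R3 <- R3 - (-3/5)*R2:  [     0      0  -11/2      0 ]
Row echelon form:
[ -2  -4      1  |   14 ]
[  0   5  -15/2  |  -15 ]
[  0   0  -11/2  |    0 ]
Back-substitution:
x_3 = (0) / (-11/2) = 0
x_2 = (-15 - (-15/2)*(0)) / 5 = -3
x_1 = (14 - (-4)*(-3) - (1)*(0)) / -2 = -1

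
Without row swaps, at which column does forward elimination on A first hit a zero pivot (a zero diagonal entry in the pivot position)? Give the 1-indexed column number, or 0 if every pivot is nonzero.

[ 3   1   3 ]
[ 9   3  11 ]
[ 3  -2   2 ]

Naive forward elimination:
R2 <- R2 - (3)*R1:  [ 0  0  2 ]
R3 <- R3 - (1)*R1:  [  0  -3  -1 ]
Matrix at this point:
[ 3   1   3 ]
[ 0   0   2 ]
[ 0  -3  -1 ]
Pivot entry (2,2) is zero but row 3 has -3 in column 2 -> naive elimination stops; a row interchange (e.g. R2 <-> R3) would be required here.

first zero-pivot column = 2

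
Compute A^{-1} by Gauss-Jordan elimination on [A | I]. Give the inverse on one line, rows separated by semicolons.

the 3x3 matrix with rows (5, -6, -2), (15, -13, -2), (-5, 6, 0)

inverse = [-6/25 6/25 7/25; -1/5 1/5 2/5; -1/2 0 -1/2]

Gauss-Jordan on [A | I]:
R1 <- (1/5)*R1:  [    1  -6/5  -2/5  |   1/5     0     0 ]
R2 <- R2 - (15)*R1:  [  0   5   4  |  -3   1   0 ]
R3 <- R3 - (-5)*R1:  [  0   0  -2  |   1   0   1 ]
R2 <- (1/5)*R2:  [    0     1   4/5  |  -3/5   1/5     0 ]
R1 <- R1 - (-6/5)*R2:  [      1       0   14/25  |  -13/25    6/25       0 ]
R3 <- (1/-2)*R3:  [    0     0     1  |  -1/2     0  -1/2 ]
R1 <- R1 - (14/25)*R3:  [     1      0      0  |  -6/25   6/25   7/25 ]
R2 <- R2 - (4/5)*R3:  [    0     1     0  |  -1/5   1/5   2/5 ]
Right block of [I | A^{-1}] is the inverse:
[ -6/25  6/25  7/25 ]
[  -1/5   1/5   2/5 ]
[  -1/2     0  -1/2 ]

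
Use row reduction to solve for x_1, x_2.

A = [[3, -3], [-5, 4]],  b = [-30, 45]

Forward elimination on [A|b]:
R2 <- R2 - (-5/3)*R1:  [  0  -1  -5 ]
Row echelon form:
[ 3  -3  |  -30 ]
[ 0  -1  |   -5 ]
Back-substitution:
x_2 = (-5) / -1 = 5
x_1 = (-30 - (-3)*(5)) / 3 = -5

(-5, 5)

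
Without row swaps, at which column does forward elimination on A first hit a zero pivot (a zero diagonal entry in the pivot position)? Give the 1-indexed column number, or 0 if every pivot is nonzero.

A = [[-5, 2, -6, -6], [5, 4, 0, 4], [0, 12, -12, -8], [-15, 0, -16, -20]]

Naive forward elimination:
R2 <- R2 - (-1)*R1:  [  0   6  -6  -2 ]
R4 <- R4 - (3)*R1:  [  0  -6   2  -2 ]
R3 <- R3 - (2)*R2:  [  0   0   0  -4 ]
R4 <- R4 - (-1)*R2:  [  0   0  -4  -4 ]
Matrix at this point:
[ -5  2  -6  -6 ]
[  0  6  -6  -2 ]
[  0  0   0  -4 ]
[  0  0  -4  -4 ]
Pivot entry (3,3) is zero but row 4 has -4 in column 3 -> naive elimination stops; a row interchange (e.g. R3 <-> R4) would be required here.

first zero-pivot column = 3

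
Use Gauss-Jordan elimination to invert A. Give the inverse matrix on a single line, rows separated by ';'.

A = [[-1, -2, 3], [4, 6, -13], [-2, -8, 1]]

inverse = [49/3 11/3 -4/3; -11/3 -5/6 1/6; 10/3 2/3 -1/3]

Gauss-Jordan on [A | I]:
R1 <- (1/-1)*R1:  [  1   2  -3  |  -1   0   0 ]
R2 <- R2 - (4)*R1:  [  0  -2  -1  |   4   1   0 ]
R3 <- R3 - (-2)*R1:  [  0  -4  -5  |  -2   0   1 ]
R2 <- (1/-2)*R2:  [    0     1   1/2  |    -2  -1/2     0 ]
R1 <- R1 - (2)*R2:  [  1   0  -4  |   3   1   0 ]
R3 <- R3 - (-4)*R2:  [   0    0   -3  |  -10   -2    1 ]
R3 <- (1/-3)*R3:  [    0     0     1  |  10/3   2/3  -1/3 ]
R1 <- R1 - (-4)*R3:  [    1     0     0  |  49/3  11/3  -4/3 ]
R2 <- R2 - (1/2)*R3:  [     0      1      0  |  -11/3   -5/6    1/6 ]
Right block of [I | A^{-1}] is the inverse:
[  49/3  11/3  -4/3 ]
[ -11/3  -5/6   1/6 ]
[  10/3   2/3  -1/3 ]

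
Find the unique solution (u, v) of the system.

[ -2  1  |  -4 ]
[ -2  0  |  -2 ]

(1, -2)

Forward elimination on [A|b]:
R2 <- R2 - (1)*R1:  [  0  -1   2 ]
Row echelon form:
[ -2   1  |  -4 ]
[  0  -1  |   2 ]
Back-substitution:
v = (2) / -1 = -2
u = (-4 - (1)*(-2)) / -2 = 1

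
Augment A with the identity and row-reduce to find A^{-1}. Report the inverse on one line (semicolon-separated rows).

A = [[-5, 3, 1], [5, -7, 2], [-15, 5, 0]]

Gauss-Jordan on [A | I]:
R1 <- (1/-5)*R1:  [    1  -3/5  -1/5  |  -1/5     0     0 ]
R2 <- R2 - (5)*R1:  [  0  -4   3  |   1   1   0 ]
R3 <- R3 - (-15)*R1:  [  0  -4  -3  |  -3   0   1 ]
R2 <- (1/-4)*R2:  [    0     1  -3/4  |  -1/4  -1/4     0 ]
R1 <- R1 - (-3/5)*R2:  [      1       0  -13/20  |   -7/20   -3/20       0 ]
R3 <- R3 - (-4)*R2:  [  0   0  -6  |  -4  -1   1 ]
R3 <- (1/-6)*R3:  [    0     0     1  |   2/3   1/6  -1/6 ]
R1 <- R1 - (-13/20)*R3:  [       1        0        0  |     1/12    -1/24  -13/120 ]
R2 <- R2 - (-3/4)*R3:  [    0     1     0  |   1/4  -1/8  -1/8 ]
Right block of [I | A^{-1}] is the inverse:
[ 1/12  -1/24  -13/120 ]
[  1/4   -1/8     -1/8 ]
[  2/3    1/6     -1/6 ]

inverse = [1/12 -1/24 -13/120; 1/4 -1/8 -1/8; 2/3 1/6 -1/6]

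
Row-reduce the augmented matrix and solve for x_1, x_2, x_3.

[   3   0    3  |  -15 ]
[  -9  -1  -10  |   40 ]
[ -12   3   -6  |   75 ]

Forward elimination on [A|b]:
R2 <- R2 - (-3)*R1:  [  0  -1  -1  -5 ]
R3 <- R3 - (-4)*R1:  [  0   3   6  15 ]
R3 <- R3 - (-3)*R2:  [ 0  0  3  0 ]
Row echelon form:
[ 3   0   3  |  -15 ]
[ 0  -1  -1  |   -5 ]
[ 0   0   3  |    0 ]
Back-substitution:
x_3 = (0) / 3 = 0
x_2 = (-5 - (-1)*(0)) / -1 = 5
x_1 = (-15 - (3)*(0)) / 3 = -5

(-5, 5, 0)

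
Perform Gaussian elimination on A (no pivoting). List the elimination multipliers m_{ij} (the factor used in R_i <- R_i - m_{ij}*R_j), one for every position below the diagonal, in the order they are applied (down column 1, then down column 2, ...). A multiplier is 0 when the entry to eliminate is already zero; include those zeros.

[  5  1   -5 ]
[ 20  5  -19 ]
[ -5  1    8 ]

multipliers: 4, -1, 2

Forward elimination:
R2 <- R2 - (4)*R1:  [ 0  1  1 ]
R3 <- R3 - (-1)*R1:  [ 0  2  3 ]
R3 <- R3 - (2)*R2:  [ 0  0  1 ]
Multipliers (in order of application): m_{21} = 4, m_{31} = -1, m_{32} = 2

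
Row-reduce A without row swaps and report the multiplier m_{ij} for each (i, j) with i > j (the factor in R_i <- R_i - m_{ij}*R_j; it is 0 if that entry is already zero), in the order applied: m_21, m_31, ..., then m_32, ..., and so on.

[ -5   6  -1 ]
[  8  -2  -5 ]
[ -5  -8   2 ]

multipliers: -8/5, 1, -35/19

Forward elimination:
R2 <- R2 - (-8/5)*R1:  [     0   38/5  -33/5 ]
R3 <- R3 - (1)*R1:  [   0  -14    3 ]
R3 <- R3 - (-35/19)*R2:  [       0        0  -174/19 ]
Multipliers (in order of application): m_{21} = -8/5, m_{31} = 1, m_{32} = -35/19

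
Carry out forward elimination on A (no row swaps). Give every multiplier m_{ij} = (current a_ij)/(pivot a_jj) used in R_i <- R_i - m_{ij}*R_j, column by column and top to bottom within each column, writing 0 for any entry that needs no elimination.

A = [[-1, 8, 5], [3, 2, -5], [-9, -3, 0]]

multipliers: -3, 9, -75/26

Forward elimination:
R2 <- R2 - (-3)*R1:  [  0  26  10 ]
R3 <- R3 - (9)*R1:  [   0  -75  -45 ]
R3 <- R3 - (-75/26)*R2:  [       0        0  -210/13 ]
Multipliers (in order of application): m_{21} = -3, m_{31} = 9, m_{32} = -75/26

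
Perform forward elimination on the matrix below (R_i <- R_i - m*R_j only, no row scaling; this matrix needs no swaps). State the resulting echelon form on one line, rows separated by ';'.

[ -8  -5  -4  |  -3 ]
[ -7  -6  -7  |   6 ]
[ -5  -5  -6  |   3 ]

REF = [-8 -5 -4 -3; 0 -13/8 -7/2 69/8; 0 0 7/13 -66/13]

Forward elimination:
R2 <- R2 - (7/8)*R1:  [     0  -13/8   -7/2   69/8 ]
R3 <- R3 - (5/8)*R1:  [     0  -15/8   -7/2   39/8 ]
R3 <- R3 - (15/13)*R2:  [      0       0    7/13  -66/13 ]
Row echelon form:
[ -8     -5    -4  |      -3 ]
[  0  -13/8  -7/2  |    69/8 ]
[  0      0  7/13  |  -66/13 ]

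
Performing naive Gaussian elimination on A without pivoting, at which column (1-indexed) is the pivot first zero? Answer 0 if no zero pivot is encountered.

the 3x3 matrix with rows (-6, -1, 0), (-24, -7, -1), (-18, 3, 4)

first zero-pivot column = 0

Naive forward elimination:
R2 <- R2 - (4)*R1:  [  0  -3  -1 ]
R3 <- R3 - (3)*R1:  [ 0  6  4 ]
R3 <- R3 - (-2)*R2:  [ 0  0  2 ]
All pivots nonzero; naive elimination completes without hitting a zero pivot.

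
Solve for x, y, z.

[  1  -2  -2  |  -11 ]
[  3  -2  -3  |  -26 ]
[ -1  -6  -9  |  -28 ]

(-5, -2, 5)

Forward elimination on [A|b]:
R2 <- R2 - (3)*R1:  [ 0  4  3  7 ]
R3 <- R3 - (-1)*R1:  [   0   -8  -11  -39 ]
R3 <- R3 - (-2)*R2:  [   0    0   -5  -25 ]
Row echelon form:
[ 1  -2  -2  |  -11 ]
[ 0   4   3  |    7 ]
[ 0   0  -5  |  -25 ]
Back-substitution:
z = (-25) / -5 = 5
y = (7 - (3)*(5)) / 4 = -2
x = (-11 - (-2)*(-2) - (-2)*(5)) / 1 = -5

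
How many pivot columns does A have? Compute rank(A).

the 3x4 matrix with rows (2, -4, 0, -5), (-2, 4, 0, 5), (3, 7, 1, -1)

rank(A) = 2

Row reduction:
R2 <- R2 - (-1)*R1:  [ 0  0  0  0 ]
R3 <- R3 - (3/2)*R1:  [    0    13     1  13/2 ]
R2 <-> R3   (pivot in column 2 was zero)
[ 2  -4  0    -5 ]
[ 0  13  1  13/2 ]
[ 0   0  0     0 ]
Row echelon form:
[ 2  -4  0    -5 ]
[ 0  13  1  13/2 ]
[ 0   0  0     0 ]
Nonzero rows / pivot columns: 2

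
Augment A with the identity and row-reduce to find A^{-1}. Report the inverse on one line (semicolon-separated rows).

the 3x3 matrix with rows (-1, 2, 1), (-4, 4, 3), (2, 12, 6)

inverse = [-3/4 0 1/8; 15/8 -1/2 -1/16; -7/2 1 1/4]

Gauss-Jordan on [A | I]:
R1 <- (1/-1)*R1:  [  1  -2  -1  |  -1   0   0 ]
R2 <- R2 - (-4)*R1:  [  0  -4  -1  |  -4   1   0 ]
R3 <- R3 - (2)*R1:  [  0  16   8  |   2   0   1 ]
R2 <- (1/-4)*R2:  [    0     1   1/4  |     1  -1/4     0 ]
R1 <- R1 - (-2)*R2:  [    1     0  -1/2  |     1  -1/2     0 ]
R3 <- R3 - (16)*R2:  [   0    0    4  |  -14    4    1 ]
R3 <- (1/4)*R3:  [    0     0     1  |  -7/2     1   1/4 ]
R1 <- R1 - (-1/2)*R3:  [    1     0     0  |  -3/4     0   1/8 ]
R2 <- R2 - (1/4)*R3:  [     0      1      0  |   15/8   -1/2  -1/16 ]
Right block of [I | A^{-1}] is the inverse:
[ -3/4     0    1/8 ]
[ 15/8  -1/2  -1/16 ]
[ -7/2     1    1/4 ]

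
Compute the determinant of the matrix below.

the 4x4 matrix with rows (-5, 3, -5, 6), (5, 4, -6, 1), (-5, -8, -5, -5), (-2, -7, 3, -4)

Forward elimination:
R2 <- R2 - (-1)*R1:  [   0    7  -11    7 ]
R3 <- R3 - (1)*R1:  [   0  -11    0  -11 ]
R4 <- R4 - (2/5)*R1:  [     0  -41/5      5  -32/5 ]
R3 <- R3 - (-11/7)*R2:  [      0       0  -121/7       0 ]
R4 <- R4 - (-41/35)*R2:  [       0        0  -276/35      9/5 ]
R4 <- R4 - (276/605)*R3:  [   0    0    0  9/5 ]
Upper-triangular form:
[ -5  3      -5    6 ]
[  0  7     -11    7 ]
[  0  0  -121/7    0 ]
[  0  0       0  9/5 ]
det(A) = (-1)^0 * (-5) * (7) * (-121/7) * (9/5) = 1089  (0 row swaps -> sign +1)

det(A) = 1089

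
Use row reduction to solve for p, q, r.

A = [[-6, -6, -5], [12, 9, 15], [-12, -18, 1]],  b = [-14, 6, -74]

Forward elimination on [A|b]:
R2 <- R2 - (-2)*R1:  [   0   -3    5  -22 ]
R3 <- R3 - (2)*R1:  [   0   -6   11  -46 ]
R3 <- R3 - (2)*R2:  [  0   0   1  -2 ]
Row echelon form:
[ -6  -6  -5  |  -14 ]
[  0  -3   5  |  -22 ]
[  0   0   1  |   -2 ]
Back-substitution:
r = (-2) / 1 = -2
q = (-22 - (5)*(-2)) / -3 = 4
p = (-14 - (-6)*(4) - (-5)*(-2)) / -6 = 0

(0, 4, -2)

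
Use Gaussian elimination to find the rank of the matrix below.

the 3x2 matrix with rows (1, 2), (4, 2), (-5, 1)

rank(A) = 2

Row reduction:
R2 <- R2 - (4)*R1:  [  0  -6 ]
R3 <- R3 - (-5)*R1:  [  0  11 ]
R3 <- R3 - (-11/6)*R2:  [ 0  0 ]
Row echelon form:
[ 1   2 ]
[ 0  -6 ]
[ 0   0 ]
Nonzero rows / pivot columns: 2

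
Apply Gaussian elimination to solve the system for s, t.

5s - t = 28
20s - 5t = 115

(5, -3)

Forward elimination on [A|b]:
R2 <- R2 - (4)*R1:  [  0  -1   3 ]
Row echelon form:
[ 5  -1  |  28 ]
[ 0  -1  |   3 ]
Back-substitution:
t = (3) / -1 = -3
s = (28 - (-1)*(-3)) / 5 = 5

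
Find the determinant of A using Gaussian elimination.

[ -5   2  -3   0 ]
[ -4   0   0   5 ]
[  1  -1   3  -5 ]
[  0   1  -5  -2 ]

det(A) = -179

Forward elimination:
R2 <- R2 - (4/5)*R1:  [    0  -8/5  12/5     5 ]
R3 <- R3 - (-1/5)*R1:  [    0  -3/5  12/5    -5 ]
R3 <- R3 - (3/8)*R2:  [     0      0    3/2  -55/8 ]
R4 <- R4 - (-5/8)*R2:  [    0     0  -7/2   9/8 ]
R4 <- R4 - (-7/3)*R3:  [       0        0        0  -179/12 ]
Upper-triangular form:
[ -5     2    -3        0 ]
[  0  -8/5  12/5        5 ]
[  0     0   3/2    -55/8 ]
[  0     0     0  -179/12 ]
det(A) = (-1)^0 * (-5) * (-8/5) * (3/2) * (-179/12) = -179  (0 row swaps -> sign +1)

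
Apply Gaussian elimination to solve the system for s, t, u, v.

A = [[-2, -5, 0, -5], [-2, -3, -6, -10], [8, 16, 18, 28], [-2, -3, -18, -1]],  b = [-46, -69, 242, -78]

(3, 5, 3, 3)

Forward elimination on [A|b]:
R2 <- R2 - (1)*R1:  [   0    2   -6   -5  -23 ]
R3 <- R3 - (-4)*R1:  [  0  -4  18   8  58 ]
R4 <- R4 - (1)*R1:  [   0    2  -18    4  -32 ]
R3 <- R3 - (-2)*R2:  [  0   0   6  -2  12 ]
R4 <- R4 - (1)*R2:  [   0    0  -12    9   -9 ]
R4 <- R4 - (-2)*R3:  [  0   0   0   5  15 ]
Row echelon form:
[ -2  -5   0  -5  |  -46 ]
[  0   2  -6  -5  |  -23 ]
[  0   0   6  -2  |   12 ]
[  0   0   0   5  |   15 ]
Back-substitution:
v = (15) / 5 = 3
u = (12 - (-2)*(3)) / 6 = 3
t = (-23 - (-6)*(3) - (-5)*(3)) / 2 = 5
s = (-46 - (-5)*(5) - (-5)*(3)) / -2 = 3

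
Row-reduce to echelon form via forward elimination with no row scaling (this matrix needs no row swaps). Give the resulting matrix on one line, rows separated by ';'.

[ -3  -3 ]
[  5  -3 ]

REF = [-3 -3; 0 -8]

Forward elimination:
R2 <- R2 - (-5/3)*R1:  [  0  -8 ]
Row echelon form:
[ -3  -3 ]
[  0  -8 ]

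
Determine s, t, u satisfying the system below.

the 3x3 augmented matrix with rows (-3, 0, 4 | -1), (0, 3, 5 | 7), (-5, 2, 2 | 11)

Forward elimination on [A|b]:
R3 <- R3 - (5/3)*R1:  [     0      2  -14/3   38/3 ]
R3 <- R3 - (2/3)*R2:  [  0   0  -8   8 ]
Row echelon form:
[ -3  0   4  |  -1 ]
[  0  3   5  |   7 ]
[  0  0  -8  |   8 ]
Back-substitution:
u = (8) / -8 = -1
t = (7 - (5)*(-1)) / 3 = 4
s = (-1 - (4)*(-1)) / -3 = -1

(-1, 4, -1)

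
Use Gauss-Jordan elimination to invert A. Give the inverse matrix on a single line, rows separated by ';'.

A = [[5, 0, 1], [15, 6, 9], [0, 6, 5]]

inverse = [4/5 -1/5 1/5; 5/2 -5/6 1; -3 1 -1]

Gauss-Jordan on [A | I]:
R1 <- (1/5)*R1:  [   1    0  1/5  |  1/5    0    0 ]
R2 <- R2 - (15)*R1:  [  0   6   6  |  -3   1   0 ]
R2 <- (1/6)*R2:  [    0     1     1  |  -1/2   1/6     0 ]
R3 <- R3 - (6)*R2:  [  0   0  -1  |   3  -1   1 ]
R3 <- (1/-1)*R3:  [  0   0   1  |  -3   1  -1 ]
R1 <- R1 - (1/5)*R3:  [    1     0     0  |   4/5  -1/5   1/5 ]
R2 <- R2 - (1)*R3:  [    0     1     0  |   5/2  -5/6     1 ]
Right block of [I | A^{-1}] is the inverse:
[ 4/5  -1/5  1/5 ]
[ 5/2  -5/6    1 ]
[  -3     1   -1 ]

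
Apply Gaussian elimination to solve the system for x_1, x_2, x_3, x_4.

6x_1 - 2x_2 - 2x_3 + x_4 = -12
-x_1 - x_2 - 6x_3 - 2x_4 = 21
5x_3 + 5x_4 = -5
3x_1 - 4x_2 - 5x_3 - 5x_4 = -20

Forward elimination on [A|b]:
R2 <- R2 - (-1/6)*R1:  [     0   -4/3  -19/3  -11/6     19 ]
R4 <- R4 - (1/2)*R1:  [     0     -3     -4  -11/2    -14 ]
R4 <- R4 - (9/4)*R2:  [      0       0    41/4   -11/8  -227/4 ]
R4 <- R4 - (41/20)*R3:  [     0      0      0  -93/8  -93/2 ]
Row echelon form:
[ 6    -2     -2      1  |    -12 ]
[ 0  -4/3  -19/3  -11/6  |     19 ]
[ 0     0      5      5  |     -5 ]
[ 0     0      0  -93/8  |  -93/2 ]
Back-substitution:
x_4 = (-93/2) / (-93/8) = 4
x_3 = (-5 - (5)*(4)) / 5 = -5
x_2 = (19 - (-19/3)*(-5) - (-11/6)*(4)) / (-4/3) = 4
x_1 = (-12 - (-2)*(4) - (-2)*(-5) - (1)*(4)) / 6 = -3

(-3, 4, -5, 4)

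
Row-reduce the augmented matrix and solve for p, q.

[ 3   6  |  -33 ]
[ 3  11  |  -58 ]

(-1, -5)

Forward elimination on [A|b]:
R2 <- R2 - (1)*R1:  [   0    5  -25 ]
Row echelon form:
[ 3  6  |  -33 ]
[ 0  5  |  -25 ]
Back-substitution:
q = (-25) / 5 = -5
p = (-33 - (6)*(-5)) / 3 = -1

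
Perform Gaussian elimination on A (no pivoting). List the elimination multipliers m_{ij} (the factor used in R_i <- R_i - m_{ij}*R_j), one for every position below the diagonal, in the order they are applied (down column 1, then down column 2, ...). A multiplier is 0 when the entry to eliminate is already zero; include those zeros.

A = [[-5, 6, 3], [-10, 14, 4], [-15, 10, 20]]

multipliers: 2, 3, -4

Forward elimination:
R2 <- R2 - (2)*R1:  [  0   2  -2 ]
R3 <- R3 - (3)*R1:  [  0  -8  11 ]
R3 <- R3 - (-4)*R2:  [ 0  0  3 ]
Multipliers (in order of application): m_{21} = 2, m_{31} = 3, m_{32} = -4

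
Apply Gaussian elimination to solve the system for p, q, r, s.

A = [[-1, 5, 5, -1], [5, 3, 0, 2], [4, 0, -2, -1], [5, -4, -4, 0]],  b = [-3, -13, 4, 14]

Forward elimination on [A|b]:
R2 <- R2 - (-5)*R1:  [   0   28   25   -3  -28 ]
R3 <- R3 - (-4)*R1:  [  0  20  18  -5  -8 ]
R4 <- R4 - (-5)*R1:  [  0  21  21  -5  -1 ]
R3 <- R3 - (5/7)*R2:  [     0      0    1/7  -20/7     12 ]
R4 <- R4 - (3/4)*R2:  [     0      0    9/4  -11/4     20 ]
R4 <- R4 - (63/4)*R3:  [     0      0      0  169/4   -169 ]
Row echelon form:
[ -1   5    5     -1  |    -3 ]
[  0  28   25     -3  |   -28 ]
[  0   0  1/7  -20/7  |    12 ]
[  0   0    0  169/4  |  -169 ]
Back-substitution:
s = (-169) / (169/4) = -4
r = (12 - (-20/7)*(-4)) / (1/7) = 4
q = (-28 - (25)*(4) - (-3)*(-4)) / 28 = -5
p = (-3 - (5)*(-5) - (5)*(4) - (-1)*(-4)) / -1 = 2

(2, -5, 4, -4)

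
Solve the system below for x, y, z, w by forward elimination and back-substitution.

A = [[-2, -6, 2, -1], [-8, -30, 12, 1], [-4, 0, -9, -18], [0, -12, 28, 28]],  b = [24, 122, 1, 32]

Forward elimination on [A|b]:
R2 <- R2 - (4)*R1:  [  0  -6   4   5  26 ]
R3 <- R3 - (2)*R1:  [   0   12  -13  -16  -47 ]
R3 <- R3 - (-2)*R2:  [  0   0  -5  -6   5 ]
R4 <- R4 - (2)*R2:  [   0    0   20   18  -20 ]
R4 <- R4 - (-4)*R3:  [  0   0   0  -6   0 ]
Row echelon form:
[ -2  -6   2  -1  |  24 ]
[  0  -6   4   5  |  26 ]
[  0   0  -5  -6  |   5 ]
[  0   0   0  -6  |   0 ]
Back-substitution:
w = (0) / -6 = 0
z = (5 - (-6)*(0)) / -5 = -1
y = (26 - (4)*(-1) - (5)*(0)) / -6 = -5
x = (24 - (-6)*(-5) - (2)*(-1) - (-1)*(0)) / -2 = 2

(2, -5, -1, 0)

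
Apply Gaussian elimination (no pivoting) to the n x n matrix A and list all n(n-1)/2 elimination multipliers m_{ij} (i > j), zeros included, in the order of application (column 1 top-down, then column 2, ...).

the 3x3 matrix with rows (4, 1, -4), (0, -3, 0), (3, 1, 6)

Forward elimination:
R2: entry in column 1 is already 0 -> m_{21} = 0 (no row operation needed)
R3 <- R3 - (3/4)*R1:  [   0  1/4    9 ]
R3 <- R3 - (-1/12)*R2:  [ 0  0  9 ]
Multipliers (in order of application): m_{21} = 0, m_{31} = 3/4, m_{32} = -1/12

multipliers: 0, 3/4, -1/12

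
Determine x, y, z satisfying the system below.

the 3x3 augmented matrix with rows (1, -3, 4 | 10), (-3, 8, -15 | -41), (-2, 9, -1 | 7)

(4, 2, 3)

Forward elimination on [A|b]:
R2 <- R2 - (-3)*R1:  [   0   -1   -3  -11 ]
R3 <- R3 - (-2)*R1:  [  0   3   7  27 ]
R3 <- R3 - (-3)*R2:  [  0   0  -2  -6 ]
Row echelon form:
[ 1  -3   4  |   10 ]
[ 0  -1  -3  |  -11 ]
[ 0   0  -2  |   -6 ]
Back-substitution:
z = (-6) / -2 = 3
y = (-11 - (-3)*(3)) / -1 = 2
x = (10 - (-3)*(2) - (4)*(3)) / 1 = 4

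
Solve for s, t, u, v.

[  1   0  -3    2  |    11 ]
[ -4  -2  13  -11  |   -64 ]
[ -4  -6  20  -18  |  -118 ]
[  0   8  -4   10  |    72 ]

Forward elimination on [A|b]:
R2 <- R2 - (-4)*R1:  [   0   -2    1   -3  -20 ]
R3 <- R3 - (-4)*R1:  [   0   -6    8  -10  -74 ]
R3 <- R3 - (3)*R2:  [   0    0    5   -1  -14 ]
R4 <- R4 - (-4)*R2:  [  0   0   0  -2  -8 ]
Row echelon form:
[ 1   0  -3   2  |   11 ]
[ 0  -2   1  -3  |  -20 ]
[ 0   0   5  -1  |  -14 ]
[ 0   0   0  -2  |   -8 ]
Back-substitution:
v = (-8) / -2 = 4
u = (-14 - (-1)*(4)) / 5 = -2
t = (-20 - (1)*(-2) - (-3)*(4)) / -2 = 3
s = (11 - (-3)*(-2) - (2)*(4)) / 1 = -3

(-3, 3, -2, 4)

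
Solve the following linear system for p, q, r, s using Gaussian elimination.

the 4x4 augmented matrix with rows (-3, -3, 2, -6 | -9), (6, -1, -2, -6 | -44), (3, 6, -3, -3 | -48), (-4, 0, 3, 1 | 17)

(-3, -4, 0, 5)

Forward elimination on [A|b]:
R2 <- R2 - (-2)*R1:  [   0   -7    2  -18  -62 ]
R3 <- R3 - (-1)*R1:  [   0    3   -1   -9  -57 ]
R4 <- R4 - (4/3)*R1:  [   0    4  1/3    9   29 ]
R3 <- R3 - (-3/7)*R2:  [      0       0    -1/7  -117/7  -585/7 ]
R4 <- R4 - (-4/7)*R2:  [     0      0  31/21   -9/7  -45/7 ]
R4 <- R4 - (-31/3)*R3:  [    0     0     0  -174  -870 ]
Row echelon form:
[ -3  -3     2      -6  |      -9 ]
[  0  -7     2     -18  |     -62 ]
[  0   0  -1/7  -117/7  |  -585/7 ]
[  0   0     0    -174  |    -870 ]
Back-substitution:
s = (-870) / -174 = 5
r = (-585/7 - (-117/7)*(5)) / (-1/7) = 0
q = (-62 - (2)*(0) - (-18)*(5)) / -7 = -4
p = (-9 - (-3)*(-4) - (2)*(0) - (-6)*(5)) / -3 = -3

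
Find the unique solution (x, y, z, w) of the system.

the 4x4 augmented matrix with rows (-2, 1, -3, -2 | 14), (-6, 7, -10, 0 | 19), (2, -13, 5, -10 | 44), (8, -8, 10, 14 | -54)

Forward elimination on [A|b]:
R2 <- R2 - (3)*R1:  [   0    4   -1    6  -23 ]
R3 <- R3 - (-1)*R1:  [   0  -12    2  -12   58 ]
R4 <- R4 - (-4)*R1:  [  0  -4  -2   6   2 ]
R3 <- R3 - (-3)*R2:  [   0    0   -1    6  -11 ]
R4 <- R4 - (-1)*R2:  [   0    0   -3   12  -21 ]
R4 <- R4 - (3)*R3:  [  0   0   0  -6  12 ]
Row echelon form:
[ -2  1  -3  -2  |   14 ]
[  0  4  -1   6  |  -23 ]
[  0  0  -1   6  |  -11 ]
[  0  0   0  -6  |   12 ]
Back-substitution:
w = (12) / -6 = -2
z = (-11 - (6)*(-2)) / -1 = -1
y = (-23 - (-1)*(-1) - (6)*(-2)) / 4 = -3
x = (14 - (1)*(-3) - (-3)*(-1) - (-2)*(-2)) / -2 = -5

(-5, -3, -1, -2)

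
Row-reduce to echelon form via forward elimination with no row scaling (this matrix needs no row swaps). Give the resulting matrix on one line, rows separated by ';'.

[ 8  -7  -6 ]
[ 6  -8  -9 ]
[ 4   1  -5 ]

Forward elimination:
R2 <- R2 - (3/4)*R1:  [     0  -11/4   -9/2 ]
R3 <- R3 - (1/2)*R1:  [   0  9/2   -2 ]
R3 <- R3 - (-18/11)*R2:  [       0        0  -103/11 ]
Row echelon form:
[ 8     -7       -6 ]
[ 0  -11/4     -9/2 ]
[ 0      0  -103/11 ]

REF = [8 -7 -6; 0 -11/4 -9/2; 0 0 -103/11]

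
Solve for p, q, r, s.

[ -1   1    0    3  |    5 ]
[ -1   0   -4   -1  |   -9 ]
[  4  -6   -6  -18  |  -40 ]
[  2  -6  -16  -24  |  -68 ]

Forward elimination on [A|b]:
R2 <- R2 - (1)*R1:  [   0   -1   -4   -4  -14 ]
R3 <- R3 - (-4)*R1:  [   0   -2   -6   -6  -20 ]
R4 <- R4 - (-2)*R1:  [   0   -4  -16  -18  -58 ]
R3 <- R3 - (2)*R2:  [ 0  0  2  2  8 ]
R4 <- R4 - (4)*R2:  [  0   0   0  -2  -2 ]
Row echelon form:
[ -1   1   0   3  |    5 ]
[  0  -1  -4  -4  |  -14 ]
[  0   0   2   2  |    8 ]
[  0   0   0  -2  |   -2 ]
Back-substitution:
s = (-2) / -2 = 1
r = (8 - (2)*(1)) / 2 = 3
q = (-14 - (-4)*(3) - (-4)*(1)) / -1 = -2
p = (5 - (1)*(-2) - (3)*(1)) / -1 = -4

(-4, -2, 3, 1)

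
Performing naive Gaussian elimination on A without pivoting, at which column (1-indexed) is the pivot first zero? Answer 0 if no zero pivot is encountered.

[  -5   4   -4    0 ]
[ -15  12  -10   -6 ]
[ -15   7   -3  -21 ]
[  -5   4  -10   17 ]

first zero-pivot column = 2

Naive forward elimination:
R2 <- R2 - (3)*R1:  [  0   0   2  -6 ]
R3 <- R3 - (3)*R1:  [   0   -5    9  -21 ]
R4 <- R4 - (1)*R1:  [  0   0  -6  17 ]
Matrix at this point:
[ -5   4  -4    0 ]
[  0   0   2   -6 ]
[  0  -5   9  -21 ]
[  0   0  -6   17 ]
Pivot entry (2,2) is zero but row 3 has -5 in column 2 -> naive elimination stops; a row interchange (e.g. R2 <-> R3) would be required here.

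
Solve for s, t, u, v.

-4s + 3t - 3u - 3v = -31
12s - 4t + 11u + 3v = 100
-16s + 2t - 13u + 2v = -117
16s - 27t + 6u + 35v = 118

(4, 3, 5, 3)

Forward elimination on [A|b]:
R2 <- R2 - (-3)*R1:  [  0   5   2  -6   7 ]
R3 <- R3 - (4)*R1:  [   0  -10   -1   14    7 ]
R4 <- R4 - (-4)*R1:  [   0  -15   -6   23   -6 ]
R3 <- R3 - (-2)*R2:  [  0   0   3   2  21 ]
R4 <- R4 - (-3)*R2:  [  0   0   0   5  15 ]
Row echelon form:
[ -4  3  -3  -3  |  -31 ]
[  0  5   2  -6  |    7 ]
[  0  0   3   2  |   21 ]
[  0  0   0   5  |   15 ]
Back-substitution:
v = (15) / 5 = 3
u = (21 - (2)*(3)) / 3 = 5
t = (7 - (2)*(5) - (-6)*(3)) / 5 = 3
s = (-31 - (3)*(3) - (-3)*(5) - (-3)*(3)) / -4 = 4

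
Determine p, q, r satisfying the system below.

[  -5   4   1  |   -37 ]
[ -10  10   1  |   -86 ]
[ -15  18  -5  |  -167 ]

(5, -4, 4)

Forward elimination on [A|b]:
R2 <- R2 - (2)*R1:  [   0    2   -1  -12 ]
R3 <- R3 - (3)*R1:  [   0    6   -8  -56 ]
R3 <- R3 - (3)*R2:  [   0    0   -5  -20 ]
Row echelon form:
[ -5  4   1  |  -37 ]
[  0  2  -1  |  -12 ]
[  0  0  -5  |  -20 ]
Back-substitution:
r = (-20) / -5 = 4
q = (-12 - (-1)*(4)) / 2 = -4
p = (-37 - (4)*(-4) - (1)*(4)) / -5 = 5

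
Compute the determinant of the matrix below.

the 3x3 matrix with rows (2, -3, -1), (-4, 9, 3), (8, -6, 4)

det(A) = 36

Forward elimination:
R2 <- R2 - (-2)*R1:  [ 0  3  1 ]
R3 <- R3 - (4)*R1:  [ 0  6  8 ]
R3 <- R3 - (2)*R2:  [ 0  0  6 ]
Upper-triangular form:
[ 2  -3  -1 ]
[ 0   3   1 ]
[ 0   0   6 ]
det(A) = (-1)^0 * (2) * (3) * (6) = 36  (0 row swaps -> sign +1)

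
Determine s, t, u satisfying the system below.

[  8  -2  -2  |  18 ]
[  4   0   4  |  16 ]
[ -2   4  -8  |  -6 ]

(3, 2, 1)

Forward elimination on [A|b]:
R2 <- R2 - (1/2)*R1:  [ 0  1  5  7 ]
R3 <- R3 - (-1/4)*R1:  [     0    7/2  -17/2   -3/2 ]
R3 <- R3 - (7/2)*R2:  [   0    0  -26  -26 ]
Row echelon form:
[ 8  -2   -2  |   18 ]
[ 0   1    5  |    7 ]
[ 0   0  -26  |  -26 ]
Back-substitution:
u = (-26) / -26 = 1
t = (7 - (5)*(1)) / 1 = 2
s = (18 - (-2)*(2) - (-2)*(1)) / 8 = 3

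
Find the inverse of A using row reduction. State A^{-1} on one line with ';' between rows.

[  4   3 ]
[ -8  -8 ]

inverse = [1 3/8; -1 -1/2]

Gauss-Jordan on [A | I]:
R1 <- (1/4)*R1:  [   1  3/4  |  1/4    0 ]
R2 <- R2 - (-8)*R1:  [  0  -2  |   2   1 ]
R2 <- (1/-2)*R2:  [    0     1  |    -1  -1/2 ]
R1 <- R1 - (3/4)*R2:  [   1    0  |    1  3/8 ]
Right block of [I | A^{-1}] is the inverse:
[  1   3/8 ]
[ -1  -1/2 ]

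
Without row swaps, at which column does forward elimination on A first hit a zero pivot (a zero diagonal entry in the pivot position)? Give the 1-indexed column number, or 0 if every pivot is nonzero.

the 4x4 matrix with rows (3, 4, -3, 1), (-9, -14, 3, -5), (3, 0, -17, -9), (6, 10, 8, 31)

Naive forward elimination:
R2 <- R2 - (-3)*R1:  [  0  -2  -6  -2 ]
R3 <- R3 - (1)*R1:  [   0   -4  -14  -10 ]
R4 <- R4 - (2)*R1:  [  0   2  14  29 ]
R3 <- R3 - (2)*R2:  [  0   0  -2  -6 ]
R4 <- R4 - (-1)*R2:  [  0   0   8  27 ]
R4 <- R4 - (-4)*R3:  [ 0  0  0  3 ]
All pivots nonzero; naive elimination completes without hitting a zero pivot.

first zero-pivot column = 0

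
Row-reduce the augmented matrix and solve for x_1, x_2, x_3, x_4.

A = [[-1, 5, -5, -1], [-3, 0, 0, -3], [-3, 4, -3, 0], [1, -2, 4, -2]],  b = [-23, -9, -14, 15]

Forward elimination on [A|b]:
R2 <- R2 - (3)*R1:  [   0  -15   15    0   60 ]
R3 <- R3 - (3)*R1:  [   0  -11   12    3   55 ]
R4 <- R4 - (-1)*R1:  [  0   3  -1  -3  -8 ]
R3 <- R3 - (11/15)*R2:  [  0   0   1   3  11 ]
R4 <- R4 - (-1/5)*R2:  [  0   0   2  -3   4 ]
R4 <- R4 - (2)*R3:  [   0    0    0   -9  -18 ]
Row echelon form:
[ -1    5  -5  -1  |  -23 ]
[  0  -15  15   0  |   60 ]
[  0    0   1   3  |   11 ]
[  0    0   0  -9  |  -18 ]
Back-substitution:
x_4 = (-18) / -9 = 2
x_3 = (11 - (3)*(2)) / 1 = 5
x_2 = (60 - (15)*(5)) / -15 = 1
x_1 = (-23 - (5)*(1) - (-5)*(5) - (-1)*(2)) / -1 = 1

(1, 1, 5, 2)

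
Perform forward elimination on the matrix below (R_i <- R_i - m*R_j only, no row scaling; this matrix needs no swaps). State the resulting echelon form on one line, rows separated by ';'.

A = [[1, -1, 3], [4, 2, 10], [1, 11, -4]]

Forward elimination:
R2 <- R2 - (4)*R1:  [  0   6  -2 ]
R3 <- R3 - (1)*R1:  [  0  12  -7 ]
R3 <- R3 - (2)*R2:  [  0   0  -3 ]
Row echelon form:
[ 1  -1   3 ]
[ 0   6  -2 ]
[ 0   0  -3 ]

REF = [1 -1 3; 0 6 -2; 0 0 -3]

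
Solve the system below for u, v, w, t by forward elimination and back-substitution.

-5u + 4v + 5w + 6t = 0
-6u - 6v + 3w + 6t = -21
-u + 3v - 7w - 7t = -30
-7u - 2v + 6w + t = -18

(5, 1, 3, 1)

Forward elimination on [A|b]:
R2 <- R2 - (6/5)*R1:  [     0  -54/5     -3   -6/5    -21 ]
R3 <- R3 - (1/5)*R1:  [     0   11/5     -8  -41/5    -30 ]
R4 <- R4 - (7/5)*R1:  [     0  -38/5     -1  -37/5    -18 ]
R3 <- R3 - (-11/54)*R2:  [       0        0  -155/18    -76/9  -617/18 ]
R4 <- R4 - (19/27)*R2:  [     0      0   10/9  -59/9  -29/9 ]
R4 <- R4 - (-4/31)*R3:  [       0        0        0  -237/31  -237/31 ]
Row echelon form:
[ -5      4        5        6  |        0 ]
[  0  -54/5       -3     -6/5  |      -21 ]
[  0      0  -155/18    -76/9  |  -617/18 ]
[  0      0        0  -237/31  |  -237/31 ]
Back-substitution:
t = (-237/31) / (-237/31) = 1
w = (-617/18 - (-76/9)*(1)) / (-155/18) = 3
v = (-21 - (-3)*(3) - (-6/5)*(1)) / (-54/5) = 1
u = (0 - (4)*(1) - (5)*(3) - (6)*(1)) / -5 = 5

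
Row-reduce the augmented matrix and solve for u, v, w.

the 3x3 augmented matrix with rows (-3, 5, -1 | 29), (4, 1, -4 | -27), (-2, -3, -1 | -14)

Forward elimination on [A|b]:
R2 <- R2 - (-4/3)*R1:  [     0   23/3  -16/3   35/3 ]
R3 <- R3 - (2/3)*R1:  [      0   -19/3    -1/3  -100/3 ]
R3 <- R3 - (-19/23)*R2:  [       0        0  -109/23  -545/23 ]
Row echelon form:
[ -3     5       -1  |       29 ]
[  0  23/3    -16/3  |     35/3 ]
[  0     0  -109/23  |  -545/23 ]
Back-substitution:
w = (-545/23) / (-109/23) = 5
v = (35/3 - (-16/3)*(5)) / (23/3) = 5
u = (29 - (5)*(5) - (-1)*(5)) / -3 = -3

(-3, 5, 5)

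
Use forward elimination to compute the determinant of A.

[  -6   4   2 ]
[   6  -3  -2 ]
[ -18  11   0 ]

det(A) = 36

Forward elimination:
R2 <- R2 - (-1)*R1:  [ 0  1  0 ]
R3 <- R3 - (3)*R1:  [  0  -1  -6 ]
R3 <- R3 - (-1)*R2:  [  0   0  -6 ]
Upper-triangular form:
[ -6  4   2 ]
[  0  1   0 ]
[  0  0  -6 ]
det(A) = (-1)^0 * (-6) * (1) * (-6) = 36  (0 row swaps -> sign +1)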